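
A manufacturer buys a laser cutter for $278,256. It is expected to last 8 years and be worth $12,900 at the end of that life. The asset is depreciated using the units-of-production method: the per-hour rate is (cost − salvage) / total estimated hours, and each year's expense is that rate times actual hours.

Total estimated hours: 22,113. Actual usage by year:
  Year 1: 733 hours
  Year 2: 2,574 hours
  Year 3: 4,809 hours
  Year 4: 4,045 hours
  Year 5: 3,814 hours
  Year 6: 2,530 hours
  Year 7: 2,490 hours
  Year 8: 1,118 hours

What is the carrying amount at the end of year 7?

$26,316

Depreciable base = $278,256 − $12,900 = $265,356.
Rate = $265,356 / 22,113 hours = $12 per hour.
Year 1: 733 × $12 = $8,796. Book value $269,460.
Year 2: 2,574 × $12 = $30,888. Book value $238,572.
Year 3: 4,809 × $12 = $57,708. Book value $180,864.
Year 4: 4,045 × $12 = $48,540. Book value $132,324.
Year 5: 3,814 × $12 = $45,768. Book value $86,556.
Year 6: 2,530 × $12 = $30,360. Book value $56,196.
Year 7: 2,490 × $12 = $29,880. Book value $26,316.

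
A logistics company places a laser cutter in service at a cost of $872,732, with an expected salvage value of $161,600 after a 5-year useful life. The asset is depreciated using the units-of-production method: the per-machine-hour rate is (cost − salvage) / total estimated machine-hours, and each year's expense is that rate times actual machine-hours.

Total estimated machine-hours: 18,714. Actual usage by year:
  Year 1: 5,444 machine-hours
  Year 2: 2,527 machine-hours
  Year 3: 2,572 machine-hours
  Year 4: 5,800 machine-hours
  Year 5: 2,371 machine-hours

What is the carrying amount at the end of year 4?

Depreciable base = $872,732 − $161,600 = $711,132.
Rate = $711,132 / 18,714 machine-hours = $38 per machine-hour.
Year 1: 5,444 × $38 = $206,872. Book value $665,860.
Year 2: 2,527 × $38 = $96,026. Book value $569,834.
Year 3: 2,572 × $38 = $97,736. Book value $472,098.
Year 4: 5,800 × $38 = $220,400. Book value $251,698.

$251,698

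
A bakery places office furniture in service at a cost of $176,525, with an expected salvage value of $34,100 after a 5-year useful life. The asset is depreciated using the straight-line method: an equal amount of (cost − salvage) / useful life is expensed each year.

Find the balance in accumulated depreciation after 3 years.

Depreciable base = $176,525 − $34,100 = $142,425.
Annual expense = $142,425 / 5 = $28,485.
End of year 1: book value $148,040.
End of year 2: book value $119,555.
End of year 3: book value $91,070.
Accumulated through year 3 = $176,525 − $91,070 = $85,455.

$85,455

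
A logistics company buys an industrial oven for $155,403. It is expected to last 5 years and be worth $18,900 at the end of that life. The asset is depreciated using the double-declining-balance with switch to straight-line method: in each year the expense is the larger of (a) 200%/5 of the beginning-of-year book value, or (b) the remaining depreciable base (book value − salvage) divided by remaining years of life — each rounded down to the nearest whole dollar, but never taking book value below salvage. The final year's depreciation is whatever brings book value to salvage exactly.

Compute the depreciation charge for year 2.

Depreciable base = $155,403 − $18,900 = $136,503.
Year 1: DB = ⌊$155,403 × 200%/5⌋ = $62,161; SL = ⌊$136,503/5⌋ = $27,300 → take DB $62,161. Book value $93,242.
Year 2: DB = ⌊$93,242 × 200%/5⌋ = $37,296; SL = ⌊$74,342/4⌋ = $18,585 → take DB $37,296. Book value $55,946.

$37,296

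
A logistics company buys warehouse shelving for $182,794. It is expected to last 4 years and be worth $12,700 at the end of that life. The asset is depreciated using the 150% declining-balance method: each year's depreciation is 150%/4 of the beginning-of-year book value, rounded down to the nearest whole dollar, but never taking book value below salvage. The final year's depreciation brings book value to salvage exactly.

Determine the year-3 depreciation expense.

$26,776

Depreciable base = $182,794 − $12,700 = $170,094.
Year 1: ⌊$182,794 × 150%/4⌋ = $68,547. Book value $114,247.
Year 2: ⌊$114,247 × 150%/4⌋ = $42,842. Book value $71,405.
Year 3: ⌊$71,405 × 150%/4⌋ = $26,776. Book value $44,629.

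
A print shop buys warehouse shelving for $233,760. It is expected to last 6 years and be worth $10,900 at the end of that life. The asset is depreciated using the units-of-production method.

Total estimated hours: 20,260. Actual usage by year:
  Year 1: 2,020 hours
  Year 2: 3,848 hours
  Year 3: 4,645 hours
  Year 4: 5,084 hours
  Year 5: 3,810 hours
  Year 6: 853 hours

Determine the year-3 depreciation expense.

Depreciable base = $233,760 − $10,900 = $222,860.
Rate = $222,860 / 20,260 hours = $11 per hour.
Year 1: 2,020 × $11 = $22,220. Book value $211,540.
Year 2: 3,848 × $11 = $42,328. Book value $169,212.
Year 3: 4,645 × $11 = $51,095. Book value $118,117.

$51,095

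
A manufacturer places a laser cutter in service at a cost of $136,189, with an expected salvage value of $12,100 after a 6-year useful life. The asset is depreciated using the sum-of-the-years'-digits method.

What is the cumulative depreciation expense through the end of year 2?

Depreciable base = $136,189 − $12,100 = $124,089.
Sum of the years' digits = 6+5+4+3+2+1 = 21.
Year 1: $124,089 × 6/21 = $35,454. Book value $100,735.
Year 2: $124,089 × 5/21 = $29,545. Book value $71,190.
Accumulated through year 2 = $136,189 − $71,190 = $64,999.

$64,999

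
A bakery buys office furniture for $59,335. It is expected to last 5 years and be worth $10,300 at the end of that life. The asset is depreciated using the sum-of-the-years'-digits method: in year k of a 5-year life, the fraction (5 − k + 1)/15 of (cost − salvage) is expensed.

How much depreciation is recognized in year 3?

$9,807

Depreciable base = $59,335 − $10,300 = $49,035.
Sum of the years' digits = 5+4+3+2+1 = 15.
Year 1: $49,035 × 5/15 = $16,345. Book value $42,990.
Year 2: $49,035 × 4/15 = $13,076. Book value $29,914.
Year 3: $49,035 × 3/15 = $9,807. Book value $20,107.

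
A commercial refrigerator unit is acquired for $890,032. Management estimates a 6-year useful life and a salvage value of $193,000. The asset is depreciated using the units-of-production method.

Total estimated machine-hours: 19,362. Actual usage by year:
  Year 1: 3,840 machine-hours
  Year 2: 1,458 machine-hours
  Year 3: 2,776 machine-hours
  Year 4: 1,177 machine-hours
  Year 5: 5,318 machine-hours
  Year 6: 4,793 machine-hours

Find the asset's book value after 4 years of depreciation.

Depreciable base = $890,032 − $193,000 = $697,032.
Rate = $697,032 / 19,362 machine-hours = $36 per machine-hour.
Year 1: 3,840 × $36 = $138,240. Book value $751,792.
Year 2: 1,458 × $36 = $52,488. Book value $699,304.
Year 3: 2,776 × $36 = $99,936. Book value $599,368.
Year 4: 1,177 × $36 = $42,372. Book value $556,996.

$556,996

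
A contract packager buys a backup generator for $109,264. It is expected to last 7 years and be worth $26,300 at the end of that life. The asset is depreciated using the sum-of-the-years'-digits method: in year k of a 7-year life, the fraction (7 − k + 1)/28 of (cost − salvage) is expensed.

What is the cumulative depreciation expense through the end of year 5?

Depreciable base = $109,264 − $26,300 = $82,964.
Sum of the years' digits = 7+6+5+4+3+2+1 = 28.
Year 1: $82,964 × 7/28 = $20,741. Book value $88,523.
Year 2: $82,964 × 6/28 = $17,778. Book value $70,745.
Year 3: $82,964 × 5/28 = $14,815. Book value $55,930.
Year 4: $82,964 × 4/28 = $11,852. Book value $44,078.
Year 5: $82,964 × 3/28 = $8,889. Book value $35,189.
Accumulated through year 5 = $109,264 − $35,189 = $74,075.

$74,075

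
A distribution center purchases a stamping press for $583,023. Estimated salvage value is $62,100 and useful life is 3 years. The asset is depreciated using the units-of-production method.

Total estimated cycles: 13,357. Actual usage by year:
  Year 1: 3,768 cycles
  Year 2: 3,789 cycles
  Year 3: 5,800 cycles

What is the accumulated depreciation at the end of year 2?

$294,723

Depreciable base = $583,023 − $62,100 = $520,923.
Rate = $520,923 / 13,357 cycles = $39 per cycle.
Year 1: 3,768 × $39 = $146,952. Book value $436,071.
Year 2: 3,789 × $39 = $147,771. Book value $288,300.
Accumulated through year 2 = $583,023 − $288,300 = $294,723.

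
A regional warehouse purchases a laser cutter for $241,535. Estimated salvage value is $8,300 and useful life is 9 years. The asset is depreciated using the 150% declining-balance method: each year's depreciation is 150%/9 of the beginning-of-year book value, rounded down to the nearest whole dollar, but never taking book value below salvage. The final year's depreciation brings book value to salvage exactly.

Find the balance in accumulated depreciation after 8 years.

Depreciable base = $241,535 − $8,300 = $233,235.
Year 1: ⌊$241,535 × 150%/9⌋ = $40,255. Book value $201,280.
Year 2: ⌊$201,280 × 150%/9⌋ = $33,546. Book value $167,734.
Year 3: ⌊$167,734 × 150%/9⌋ = $27,955. Book value $139,779.
Year 4: ⌊$139,779 × 150%/9⌋ = $23,296. Book value $116,483.
Year 5: ⌊$116,483 × 150%/9⌋ = $19,413. Book value $97,070.
Year 6: ⌊$97,070 × 150%/9⌋ = $16,178. Book value $80,892.
Year 7: ⌊$80,892 × 150%/9⌋ = $13,482. Book value $67,410.
Year 8: ⌊$67,410 × 150%/9⌋ = $11,235. Book value $56,175.
Accumulated through year 8 = $241,535 − $56,175 = $185,360.

$185,360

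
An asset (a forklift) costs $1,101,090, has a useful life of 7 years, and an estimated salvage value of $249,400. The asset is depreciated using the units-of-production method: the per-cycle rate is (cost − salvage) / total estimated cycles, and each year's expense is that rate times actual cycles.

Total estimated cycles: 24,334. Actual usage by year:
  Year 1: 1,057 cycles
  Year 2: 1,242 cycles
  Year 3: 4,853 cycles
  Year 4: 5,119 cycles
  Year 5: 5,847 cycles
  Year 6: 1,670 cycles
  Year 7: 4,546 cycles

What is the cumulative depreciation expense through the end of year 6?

Depreciable base = $1,101,090 − $249,400 = $851,690.
Rate = $851,690 / 24,334 cycles = $35 per cycle.
Year 1: 1,057 × $35 = $36,995. Book value $1,064,095.
Year 2: 1,242 × $35 = $43,470. Book value $1,020,625.
Year 3: 4,853 × $35 = $169,855. Book value $850,770.
Year 4: 5,119 × $35 = $179,165. Book value $671,605.
Year 5: 5,847 × $35 = $204,645. Book value $466,960.
Year 6: 1,670 × $35 = $58,450. Book value $408,510.
Accumulated through year 6 = $1,101,090 − $408,510 = $692,580.

$692,580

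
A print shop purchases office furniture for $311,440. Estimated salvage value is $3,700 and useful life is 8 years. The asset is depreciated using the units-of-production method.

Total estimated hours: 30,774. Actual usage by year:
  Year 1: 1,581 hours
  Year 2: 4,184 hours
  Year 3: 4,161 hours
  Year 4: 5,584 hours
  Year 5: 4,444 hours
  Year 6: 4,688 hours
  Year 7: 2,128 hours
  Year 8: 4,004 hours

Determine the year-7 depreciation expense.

Depreciable base = $311,440 − $3,700 = $307,740.
Rate = $307,740 / 30,774 hours = $10 per hour.
Year 1: 1,581 × $10 = $15,810. Book value $295,630.
Year 2: 4,184 × $10 = $41,840. Book value $253,790.
Year 3: 4,161 × $10 = $41,610. Book value $212,180.
Year 4: 5,584 × $10 = $55,840. Book value $156,340.
Year 5: 4,444 × $10 = $44,440. Book value $111,900.
Year 6: 4,688 × $10 = $46,880. Book value $65,020.
Year 7: 2,128 × $10 = $21,280. Book value $43,740.

$21,280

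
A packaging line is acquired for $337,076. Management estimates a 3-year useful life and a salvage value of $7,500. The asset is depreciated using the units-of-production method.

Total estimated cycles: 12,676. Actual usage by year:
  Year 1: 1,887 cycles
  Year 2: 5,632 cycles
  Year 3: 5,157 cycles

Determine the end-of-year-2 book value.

$141,582

Depreciable base = $337,076 − $7,500 = $329,576.
Rate = $329,576 / 12,676 cycles = $26 per cycle.
Year 1: 1,887 × $26 = $49,062. Book value $288,014.
Year 2: 5,632 × $26 = $146,432. Book value $141,582.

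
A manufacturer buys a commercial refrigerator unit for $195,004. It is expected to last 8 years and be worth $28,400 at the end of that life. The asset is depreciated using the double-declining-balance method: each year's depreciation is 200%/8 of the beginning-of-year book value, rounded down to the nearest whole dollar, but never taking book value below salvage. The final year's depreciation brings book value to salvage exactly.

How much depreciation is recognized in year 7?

$6,307

Depreciable base = $195,004 − $28,400 = $166,604.
Year 1: ⌊$195,004 × 200%/8⌋ = $48,751. Book value $146,253.
Year 2: ⌊$146,253 × 200%/8⌋ = $36,563. Book value $109,690.
Year 3: ⌊$109,690 × 200%/8⌋ = $27,422. Book value $82,268.
Year 4: ⌊$82,268 × 200%/8⌋ = $20,567. Book value $61,701.
Year 5: ⌊$61,701 × 200%/8⌋ = $15,425. Book value $46,276.
Year 6: ⌊$46,276 × 200%/8⌋ = $11,569. Book value $34,707.
Year 7: ⌊$34,707 × 200%/8⌋ = $8,676, capped at $6,307. Book value $28,400.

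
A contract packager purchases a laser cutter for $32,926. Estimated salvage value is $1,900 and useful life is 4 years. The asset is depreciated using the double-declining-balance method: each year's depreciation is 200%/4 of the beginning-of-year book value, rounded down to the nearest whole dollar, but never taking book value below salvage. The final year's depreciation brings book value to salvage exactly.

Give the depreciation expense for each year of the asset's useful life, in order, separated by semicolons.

Depreciable base = $32,926 − $1,900 = $31,026.
Year 1: ⌊$32,926 × 200%/4⌋ = $16,463. Book value $16,463.
Year 2: ⌊$16,463 × 200%/4⌋ = $8,231. Book value $8,232.
Year 3: ⌊$8,232 × 200%/4⌋ = $4,116. Book value $4,116.
Year 4 (final): $4,116 − $1,900 = $2,216. Book value $1,900.

$16,463; $8,231; $4,116; $2,216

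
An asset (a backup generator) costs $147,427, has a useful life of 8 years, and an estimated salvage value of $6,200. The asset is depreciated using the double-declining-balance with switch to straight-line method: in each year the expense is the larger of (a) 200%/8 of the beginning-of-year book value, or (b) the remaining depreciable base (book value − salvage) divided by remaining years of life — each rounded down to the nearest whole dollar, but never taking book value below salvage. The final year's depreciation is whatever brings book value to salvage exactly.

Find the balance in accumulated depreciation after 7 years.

Depreciable base = $147,427 − $6,200 = $141,227.
Year 1: DB = ⌊$147,427 × 200%/8⌋ = $36,856; SL = ⌊$141,227/8⌋ = $17,653 → take DB $36,856. Book value $110,571.
Year 2: DB = ⌊$110,571 × 200%/8⌋ = $27,642; SL = ⌊$104,371/7⌋ = $14,910 → take DB $27,642. Book value $82,929.
Year 3: DB = ⌊$82,929 × 200%/8⌋ = $20,732; SL = ⌊$76,729/6⌋ = $12,788 → take DB $20,732. Book value $62,197.
Year 4: DB = ⌊$62,197 × 200%/8⌋ = $15,549; SL = ⌊$55,997/5⌋ = $11,199 → take DB $15,549. Book value $46,648.
Year 5: DB = ⌊$46,648 × 200%/8⌋ = $11,662; SL = ⌊$40,448/4⌋ = $10,112 → take DB $11,662. Book value $34,986.
Year 6: DB = ⌊$34,986 × 200%/8⌋ = $8,746; SL = ⌊$28,786/3⌋ = $9,595 → take SL $9,595. Book value $25,391.
Year 7: DB = ⌊$25,391 × 200%/8⌋ = $6,347; SL = ⌊$19,191/2⌋ = $9,595 → take SL $9,595. Book value $15,796.
Accumulated through year 7 = $147,427 − $15,796 = $131,631.

$131,631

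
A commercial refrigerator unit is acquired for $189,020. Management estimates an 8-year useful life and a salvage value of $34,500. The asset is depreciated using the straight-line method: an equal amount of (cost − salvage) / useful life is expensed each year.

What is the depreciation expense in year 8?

$19,315

Depreciable base = $189,020 − $34,500 = $154,520.
Annual expense = $154,520 / 8 = $19,315.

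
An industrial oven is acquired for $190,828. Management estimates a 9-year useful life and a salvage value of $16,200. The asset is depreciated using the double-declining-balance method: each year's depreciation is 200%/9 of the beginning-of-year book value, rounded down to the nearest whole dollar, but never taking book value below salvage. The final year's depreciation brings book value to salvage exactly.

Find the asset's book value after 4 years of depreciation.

Depreciable base = $190,828 − $16,200 = $174,628.
Year 1: ⌊$190,828 × 200%/9⌋ = $42,406. Book value $148,422.
Year 2: ⌊$148,422 × 200%/9⌋ = $32,982. Book value $115,440.
Year 3: ⌊$115,440 × 200%/9⌋ = $25,653. Book value $89,787.
Year 4: ⌊$89,787 × 200%/9⌋ = $19,952. Book value $69,835.

$69,835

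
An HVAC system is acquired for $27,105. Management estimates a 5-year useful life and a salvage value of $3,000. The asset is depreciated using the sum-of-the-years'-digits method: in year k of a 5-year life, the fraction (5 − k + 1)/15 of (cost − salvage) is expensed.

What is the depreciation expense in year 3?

Depreciable base = $27,105 − $3,000 = $24,105.
Sum of the years' digits = 5+4+3+2+1 = 15.
Year 1: $24,105 × 5/15 = $8,035. Book value $19,070.
Year 2: $24,105 × 4/15 = $6,428. Book value $12,642.
Year 3: $24,105 × 3/15 = $4,821. Book value $7,821.

$4,821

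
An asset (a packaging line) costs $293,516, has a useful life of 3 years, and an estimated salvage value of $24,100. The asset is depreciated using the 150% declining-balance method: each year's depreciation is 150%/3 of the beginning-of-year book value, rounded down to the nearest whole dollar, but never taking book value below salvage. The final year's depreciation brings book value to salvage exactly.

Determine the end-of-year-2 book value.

$73,379

Depreciable base = $293,516 − $24,100 = $269,416.
Year 1: ⌊$293,516 × 150%/3⌋ = $146,758. Book value $146,758.
Year 2: ⌊$146,758 × 150%/3⌋ = $73,379. Book value $73,379.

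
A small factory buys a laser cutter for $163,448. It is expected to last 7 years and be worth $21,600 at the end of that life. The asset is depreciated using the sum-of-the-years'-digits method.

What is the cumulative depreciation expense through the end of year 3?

$91,188

Depreciable base = $163,448 − $21,600 = $141,848.
Sum of the years' digits = 7+6+5+4+3+2+1 = 28.
Year 1: $141,848 × 7/28 = $35,462. Book value $127,986.
Year 2: $141,848 × 6/28 = $30,396. Book value $97,590.
Year 3: $141,848 × 5/28 = $25,330. Book value $72,260.
Accumulated through year 3 = $163,448 − $72,260 = $91,188.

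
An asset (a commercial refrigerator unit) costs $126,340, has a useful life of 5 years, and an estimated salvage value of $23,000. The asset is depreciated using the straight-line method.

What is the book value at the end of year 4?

$43,668

Depreciable base = $126,340 − $23,000 = $103,340.
Annual expense = $103,340 / 5 = $20,668.
End of year 1: book value $105,672.
End of year 2: book value $85,004.
End of year 3: book value $64,336.
End of year 4: book value $43,668.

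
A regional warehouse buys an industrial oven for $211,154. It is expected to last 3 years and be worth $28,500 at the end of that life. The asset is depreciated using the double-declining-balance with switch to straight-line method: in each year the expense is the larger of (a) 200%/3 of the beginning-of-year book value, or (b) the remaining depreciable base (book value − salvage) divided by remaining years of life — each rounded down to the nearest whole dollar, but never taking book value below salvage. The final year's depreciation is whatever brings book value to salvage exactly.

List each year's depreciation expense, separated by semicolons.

$140,769; $41,885; $0

Depreciable base = $211,154 − $28,500 = $182,654.
Year 1: DB = ⌊$211,154 × 200%/3⌋ = $140,769; SL = ⌊$182,654/3⌋ = $60,884 → take DB $140,769. Book value $70,385.
Year 2: DB = ⌊$70,385 × 200%/3⌋ = $46,923; SL = ⌊$41,885/2⌋ = $20,942 → take DB $46,923, capped at $41,885. Book value $28,500.
Year 3 (final): $28,500 − $28,500 = $0. Book value $28,500.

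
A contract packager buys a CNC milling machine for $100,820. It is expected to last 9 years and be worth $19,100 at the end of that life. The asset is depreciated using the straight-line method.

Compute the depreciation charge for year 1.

$9,080

Depreciable base = $100,820 − $19,100 = $81,720.
Annual expense = $81,720 / 9 = $9,080.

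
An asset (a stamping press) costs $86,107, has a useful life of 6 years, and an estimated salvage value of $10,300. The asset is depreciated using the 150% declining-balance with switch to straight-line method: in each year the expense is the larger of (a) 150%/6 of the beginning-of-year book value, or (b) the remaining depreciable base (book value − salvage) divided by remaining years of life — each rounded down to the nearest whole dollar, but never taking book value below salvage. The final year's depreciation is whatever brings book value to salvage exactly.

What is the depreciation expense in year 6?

$8,473

Depreciable base = $86,107 − $10,300 = $75,807.
Year 1: DB = ⌊$86,107 × 150%/6⌋ = $21,526; SL = ⌊$75,807/6⌋ = $12,634 → take DB $21,526. Book value $64,581.
Year 2: DB = ⌊$64,581 × 150%/6⌋ = $16,145; SL = ⌊$54,281/5⌋ = $10,856 → take DB $16,145. Book value $48,436.
Year 3: DB = ⌊$48,436 × 150%/6⌋ = $12,109; SL = ⌊$38,136/4⌋ = $9,534 → take DB $12,109. Book value $36,327.
Year 4: DB = ⌊$36,327 × 150%/6⌋ = $9,081; SL = ⌊$26,027/3⌋ = $8,675 → take DB $9,081. Book value $27,246.
Year 5: DB = ⌊$27,246 × 150%/6⌋ = $6,811; SL = ⌊$16,946/2⌋ = $8,473 → take SL $8,473. Book value $18,773.
Year 6 (final): $18,773 − $10,300 = $8,473. Book value $10,300.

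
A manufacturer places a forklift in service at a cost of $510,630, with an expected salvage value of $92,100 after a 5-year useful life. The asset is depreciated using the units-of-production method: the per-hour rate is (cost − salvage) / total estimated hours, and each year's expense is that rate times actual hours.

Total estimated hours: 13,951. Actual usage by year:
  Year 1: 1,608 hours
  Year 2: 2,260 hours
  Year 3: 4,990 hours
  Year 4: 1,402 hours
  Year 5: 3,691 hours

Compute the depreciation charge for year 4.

$42,060

Depreciable base = $510,630 − $92,100 = $418,530.
Rate = $418,530 / 13,951 hours = $30 per hour.
Year 1: 1,608 × $30 = $48,240. Book value $462,390.
Year 2: 2,260 × $30 = $67,800. Book value $394,590.
Year 3: 4,990 × $30 = $149,700. Book value $244,890.
Year 4: 1,402 × $30 = $42,060. Book value $202,830.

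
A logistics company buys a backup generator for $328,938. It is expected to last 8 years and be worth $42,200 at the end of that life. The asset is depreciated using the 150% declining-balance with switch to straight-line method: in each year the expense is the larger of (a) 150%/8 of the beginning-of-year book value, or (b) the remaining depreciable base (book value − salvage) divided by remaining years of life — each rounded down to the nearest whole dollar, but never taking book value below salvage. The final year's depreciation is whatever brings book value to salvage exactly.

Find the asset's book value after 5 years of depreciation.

$116,476

Depreciable base = $328,938 − $42,200 = $286,738.
Year 1: DB = ⌊$328,938 × 150%/8⌋ = $61,675; SL = ⌊$286,738/8⌋ = $35,842 → take DB $61,675. Book value $267,263.
Year 2: DB = ⌊$267,263 × 150%/8⌋ = $50,111; SL = ⌊$225,063/7⌋ = $32,151 → take DB $50,111. Book value $217,152.
Year 3: DB = ⌊$217,152 × 150%/8⌋ = $40,716; SL = ⌊$174,952/6⌋ = $29,158 → take DB $40,716. Book value $176,436.
Year 4: DB = ⌊$176,436 × 150%/8⌋ = $33,081; SL = ⌊$134,236/5⌋ = $26,847 → take DB $33,081. Book value $143,355.
Year 5: DB = ⌊$143,355 × 150%/8⌋ = $26,879; SL = ⌊$101,155/4⌋ = $25,288 → take DB $26,879. Book value $116,476.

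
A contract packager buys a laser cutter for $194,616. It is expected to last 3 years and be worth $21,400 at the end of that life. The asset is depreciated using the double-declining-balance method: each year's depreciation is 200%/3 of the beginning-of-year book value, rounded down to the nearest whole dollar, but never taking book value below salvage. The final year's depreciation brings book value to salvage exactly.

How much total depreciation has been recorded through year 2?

$172,992

Depreciable base = $194,616 − $21,400 = $173,216.
Year 1: ⌊$194,616 × 200%/3⌋ = $129,744. Book value $64,872.
Year 2: ⌊$64,872 × 200%/3⌋ = $43,248. Book value $21,624.
Accumulated through year 2 = $194,616 − $21,624 = $172,992.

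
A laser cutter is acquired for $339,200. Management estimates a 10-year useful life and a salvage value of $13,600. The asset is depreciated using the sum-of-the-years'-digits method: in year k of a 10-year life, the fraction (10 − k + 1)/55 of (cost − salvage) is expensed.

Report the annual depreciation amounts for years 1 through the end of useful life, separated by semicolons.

Depreciable base = $339,200 − $13,600 = $325,600.
Sum of the years' digits = 10+9+8+7+6+5+4+3+2+1 = 55.
Year 1: $325,600 × 10/55 = $59,200. Book value $280,000.
Year 2: $325,600 × 9/55 = $53,280. Book value $226,720.
Year 3: $325,600 × 8/55 = $47,360. Book value $179,360.
Year 4: $325,600 × 7/55 = $41,440. Book value $137,920.
Year 5: $325,600 × 6/55 = $35,520. Book value $102,400.
Year 6: $325,600 × 5/55 = $29,600. Book value $72,800.
Year 7: $325,600 × 4/55 = $23,680. Book value $49,120.
Year 8: $325,600 × 3/55 = $17,760. Book value $31,360.
Year 9: $325,600 × 2/55 = $11,840. Book value $19,520.
Year 10: $325,600 × 1/55 = $5,920. Book value $13,600.

$59,200; $53,280; $47,360; $41,440; $35,520; $29,600; $23,680; $17,760; $11,840; $5,920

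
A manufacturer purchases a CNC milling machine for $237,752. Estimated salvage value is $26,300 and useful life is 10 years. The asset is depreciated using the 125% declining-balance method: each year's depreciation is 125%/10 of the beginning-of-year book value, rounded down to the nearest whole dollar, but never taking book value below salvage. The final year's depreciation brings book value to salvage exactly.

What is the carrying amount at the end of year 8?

$81,696

Depreciable base = $237,752 − $26,300 = $211,452.
Year 1: ⌊$237,752 × 125%/10⌋ = $29,719. Book value $208,033.
Year 2: ⌊$208,033 × 125%/10⌋ = $26,004. Book value $182,029.
Year 3: ⌊$182,029 × 125%/10⌋ = $22,753. Book value $159,276.
Year 4: ⌊$159,276 × 125%/10⌋ = $19,909. Book value $139,367.
Year 5: ⌊$139,367 × 125%/10⌋ = $17,420. Book value $121,947.
Year 6: ⌊$121,947 × 125%/10⌋ = $15,243. Book value $106,704.
Year 7: ⌊$106,704 × 125%/10⌋ = $13,338. Book value $93,366.
Year 8: ⌊$93,366 × 125%/10⌋ = $11,670. Book value $81,696.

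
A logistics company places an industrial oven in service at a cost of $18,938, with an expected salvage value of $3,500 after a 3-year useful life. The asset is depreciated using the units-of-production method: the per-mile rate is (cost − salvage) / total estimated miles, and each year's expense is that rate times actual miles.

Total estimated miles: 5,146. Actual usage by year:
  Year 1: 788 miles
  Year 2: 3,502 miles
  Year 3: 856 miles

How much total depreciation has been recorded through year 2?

Depreciable base = $18,938 − $3,500 = $15,438.
Rate = $15,438 / 5,146 miles = $3 per mile.
Year 1: 788 × $3 = $2,364. Book value $16,574.
Year 2: 3,502 × $3 = $10,506. Book value $6,068.
Accumulated through year 2 = $18,938 − $6,068 = $12,870.

$12,870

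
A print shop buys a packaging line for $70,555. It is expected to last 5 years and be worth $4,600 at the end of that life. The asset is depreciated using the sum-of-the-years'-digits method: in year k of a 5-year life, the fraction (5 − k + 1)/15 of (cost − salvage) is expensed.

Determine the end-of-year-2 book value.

Depreciable base = $70,555 − $4,600 = $65,955.
Sum of the years' digits = 5+4+3+2+1 = 15.
Year 1: $65,955 × 5/15 = $21,985. Book value $48,570.
Year 2: $65,955 × 4/15 = $17,588. Book value $30,982.

$30,982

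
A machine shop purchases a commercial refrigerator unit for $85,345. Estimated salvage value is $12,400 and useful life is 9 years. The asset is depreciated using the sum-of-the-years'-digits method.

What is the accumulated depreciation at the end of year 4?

Depreciable base = $85,345 − $12,400 = $72,945.
Sum of the years' digits = 9+8+7+6+5+4+3+2+1 = 45.
Year 1: $72,945 × 9/45 = $14,589. Book value $70,756.
Year 2: $72,945 × 8/45 = $12,968. Book value $57,788.
Year 3: $72,945 × 7/45 = $11,347. Book value $46,441.
Year 4: $72,945 × 6/45 = $9,726. Book value $36,715.
Accumulated through year 4 = $85,345 − $36,715 = $48,630.

$48,630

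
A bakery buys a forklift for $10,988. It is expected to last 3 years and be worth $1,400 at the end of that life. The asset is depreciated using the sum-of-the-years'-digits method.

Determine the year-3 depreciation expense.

$1,598

Depreciable base = $10,988 − $1,400 = $9,588.
Sum of the years' digits = 3+2+1 = 6.
Year 1: $9,588 × 3/6 = $4,794. Book value $6,194.
Year 2: $9,588 × 2/6 = $3,196. Book value $2,998.
Year 3: $9,588 × 1/6 = $1,598. Book value $1,400.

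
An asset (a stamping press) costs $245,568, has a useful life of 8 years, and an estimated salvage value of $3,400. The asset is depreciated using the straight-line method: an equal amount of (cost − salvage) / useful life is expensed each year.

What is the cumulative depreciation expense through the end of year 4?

$121,084

Depreciable base = $245,568 − $3,400 = $242,168.
Annual expense = $242,168 / 8 = $30,271.
End of year 1: book value $215,297.
End of year 2: book value $185,026.
End of year 3: book value $154,755.
End of year 4: book value $124,484.
Accumulated through year 4 = $245,568 − $124,484 = $121,084.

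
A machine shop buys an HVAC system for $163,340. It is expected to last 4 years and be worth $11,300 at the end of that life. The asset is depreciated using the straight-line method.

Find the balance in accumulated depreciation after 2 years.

Depreciable base = $163,340 − $11,300 = $152,040.
Annual expense = $152,040 / 4 = $38,010.
End of year 1: book value $125,330.
End of year 2: book value $87,320.
Accumulated through year 2 = $163,340 − $87,320 = $76,020.

$76,020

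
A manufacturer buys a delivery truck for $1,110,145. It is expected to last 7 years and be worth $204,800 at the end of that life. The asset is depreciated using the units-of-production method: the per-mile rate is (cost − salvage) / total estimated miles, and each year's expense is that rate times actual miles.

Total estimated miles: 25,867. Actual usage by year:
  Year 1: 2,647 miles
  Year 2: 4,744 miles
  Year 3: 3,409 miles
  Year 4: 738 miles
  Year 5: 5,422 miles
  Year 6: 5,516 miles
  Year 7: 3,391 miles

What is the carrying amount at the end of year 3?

Depreciable base = $1,110,145 − $204,800 = $905,345.
Rate = $905,345 / 25,867 miles = $35 per mile.
Year 1: 2,647 × $35 = $92,645. Book value $1,017,500.
Year 2: 4,744 × $35 = $166,040. Book value $851,460.
Year 3: 3,409 × $35 = $119,315. Book value $732,145.

$732,145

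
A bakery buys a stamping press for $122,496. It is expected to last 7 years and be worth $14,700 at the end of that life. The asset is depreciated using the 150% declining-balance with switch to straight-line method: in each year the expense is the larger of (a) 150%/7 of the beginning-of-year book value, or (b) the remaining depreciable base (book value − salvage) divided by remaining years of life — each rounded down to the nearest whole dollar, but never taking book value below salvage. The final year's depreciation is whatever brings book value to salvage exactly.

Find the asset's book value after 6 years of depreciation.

$25,363

Depreciable base = $122,496 − $14,700 = $107,796.
Year 1: DB = ⌊$122,496 × 150%/7⌋ = $26,249; SL = ⌊$107,796/7⌋ = $15,399 → take DB $26,249. Book value $96,247.
Year 2: DB = ⌊$96,247 × 150%/7⌋ = $20,624; SL = ⌊$81,547/6⌋ = $13,591 → take DB $20,624. Book value $75,623.
Year 3: DB = ⌊$75,623 × 150%/7⌋ = $16,204; SL = ⌊$60,923/5⌋ = $12,184 → take DB $16,204. Book value $59,419.
Year 4: DB = ⌊$59,419 × 150%/7⌋ = $12,732; SL = ⌊$44,719/4⌋ = $11,179 → take DB $12,732. Book value $46,687.
Year 5: DB = ⌊$46,687 × 150%/7⌋ = $10,004; SL = ⌊$31,987/3⌋ = $10,662 → take SL $10,662. Book value $36,025.
Year 6: DB = ⌊$36,025 × 150%/7⌋ = $7,719; SL = ⌊$21,325/2⌋ = $10,662 → take SL $10,662. Book value $25,363.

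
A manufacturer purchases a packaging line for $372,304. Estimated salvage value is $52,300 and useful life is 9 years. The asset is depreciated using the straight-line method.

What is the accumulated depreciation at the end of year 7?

$248,892

Depreciable base = $372,304 − $52,300 = $320,004.
Annual expense = $320,004 / 9 = $35,556.
End of year 1: book value $336,748.
End of year 2: book value $301,192.
End of year 3: book value $265,636.
End of year 4: book value $230,080.
End of year 5: book value $194,524.
End of year 6: book value $158,968.
End of year 7: book value $123,412.
Accumulated through year 7 = $372,304 − $123,412 = $248,892.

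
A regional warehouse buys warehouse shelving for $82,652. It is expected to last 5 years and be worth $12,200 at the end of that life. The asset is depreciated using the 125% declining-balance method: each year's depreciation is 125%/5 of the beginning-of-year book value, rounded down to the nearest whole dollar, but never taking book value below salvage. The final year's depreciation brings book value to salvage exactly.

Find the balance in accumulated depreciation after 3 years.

$47,783

Depreciable base = $82,652 − $12,200 = $70,452.
Year 1: ⌊$82,652 × 125%/5⌋ = $20,663. Book value $61,989.
Year 2: ⌊$61,989 × 125%/5⌋ = $15,497. Book value $46,492.
Year 3: ⌊$46,492 × 125%/5⌋ = $11,623. Book value $34,869.
Accumulated through year 3 = $82,652 − $34,869 = $47,783.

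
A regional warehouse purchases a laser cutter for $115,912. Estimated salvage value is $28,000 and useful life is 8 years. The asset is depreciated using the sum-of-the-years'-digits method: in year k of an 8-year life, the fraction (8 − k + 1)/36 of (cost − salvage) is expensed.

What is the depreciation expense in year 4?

Depreciable base = $115,912 − $28,000 = $87,912.
Sum of the years' digits = 8+7+6+5+4+3+2+1 = 36.
Year 1: $87,912 × 8/36 = $19,536. Book value $96,376.
Year 2: $87,912 × 7/36 = $17,094. Book value $79,282.
Year 3: $87,912 × 6/36 = $14,652. Book value $64,630.
Year 4: $87,912 × 5/36 = $12,210. Book value $52,420.

$12,210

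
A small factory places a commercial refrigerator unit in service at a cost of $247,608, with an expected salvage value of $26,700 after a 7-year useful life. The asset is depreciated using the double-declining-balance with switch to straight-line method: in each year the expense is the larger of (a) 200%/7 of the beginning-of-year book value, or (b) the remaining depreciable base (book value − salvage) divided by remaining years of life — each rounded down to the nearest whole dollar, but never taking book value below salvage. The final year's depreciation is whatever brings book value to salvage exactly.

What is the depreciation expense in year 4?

$25,782

Depreciable base = $247,608 − $26,700 = $220,908.
Year 1: DB = ⌊$247,608 × 200%/7⌋ = $70,745; SL = ⌊$220,908/7⌋ = $31,558 → take DB $70,745. Book value $176,863.
Year 2: DB = ⌊$176,863 × 200%/7⌋ = $50,532; SL = ⌊$150,163/6⌋ = $25,027 → take DB $50,532. Book value $126,331.
Year 3: DB = ⌊$126,331 × 200%/7⌋ = $36,094; SL = ⌊$99,631/5⌋ = $19,926 → take DB $36,094. Book value $90,237.
Year 4: DB = ⌊$90,237 × 200%/7⌋ = $25,782; SL = ⌊$63,537/4⌋ = $15,884 → take DB $25,782. Book value $64,455.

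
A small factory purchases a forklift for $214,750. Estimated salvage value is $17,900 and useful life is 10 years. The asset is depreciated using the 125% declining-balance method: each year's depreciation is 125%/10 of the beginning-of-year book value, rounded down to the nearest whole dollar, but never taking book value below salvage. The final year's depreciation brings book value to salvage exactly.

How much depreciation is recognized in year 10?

$46,669

Depreciable base = $214,750 − $17,900 = $196,850.
Year 1: ⌊$214,750 × 125%/10⌋ = $26,843. Book value $187,907.
Year 2: ⌊$187,907 × 125%/10⌋ = $23,488. Book value $164,419.
Year 3: ⌊$164,419 × 125%/10⌋ = $20,552. Book value $143,867.
Year 4: ⌊$143,867 × 125%/10⌋ = $17,983. Book value $125,884.
Year 5: ⌊$125,884 × 125%/10⌋ = $15,735. Book value $110,149.
Year 6: ⌊$110,149 × 125%/10⌋ = $13,768. Book value $96,381.
Year 7: ⌊$96,381 × 125%/10⌋ = $12,047. Book value $84,334.
Year 8: ⌊$84,334 × 125%/10⌋ = $10,541. Book value $73,793.
Year 9: ⌊$73,793 × 125%/10⌋ = $9,224. Book value $64,569.
Year 10 (final): $64,569 − $17,900 = $46,669. Book value $17,900.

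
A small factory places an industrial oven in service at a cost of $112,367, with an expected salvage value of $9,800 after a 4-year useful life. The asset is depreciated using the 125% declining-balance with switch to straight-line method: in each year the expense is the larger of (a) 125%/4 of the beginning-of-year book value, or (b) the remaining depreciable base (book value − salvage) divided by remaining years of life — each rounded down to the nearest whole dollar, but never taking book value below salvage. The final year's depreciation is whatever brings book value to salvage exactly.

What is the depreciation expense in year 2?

$24,141

Depreciable base = $112,367 − $9,800 = $102,567.
Year 1: DB = ⌊$112,367 × 125%/4⌋ = $35,114; SL = ⌊$102,567/4⌋ = $25,641 → take DB $35,114. Book value $77,253.
Year 2: DB = ⌊$77,253 × 125%/4⌋ = $24,141; SL = ⌊$67,453/3⌋ = $22,484 → take DB $24,141. Book value $53,112.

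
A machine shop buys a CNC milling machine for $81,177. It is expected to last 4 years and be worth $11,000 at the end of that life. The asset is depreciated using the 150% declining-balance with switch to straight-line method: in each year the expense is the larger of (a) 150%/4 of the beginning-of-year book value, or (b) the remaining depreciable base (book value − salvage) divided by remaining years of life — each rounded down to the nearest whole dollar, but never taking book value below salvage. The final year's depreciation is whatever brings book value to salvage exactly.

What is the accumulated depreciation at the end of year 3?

Depreciable base = $81,177 − $11,000 = $70,177.
Year 1: DB = ⌊$81,177 × 150%/4⌋ = $30,441; SL = ⌊$70,177/4⌋ = $17,544 → take DB $30,441. Book value $50,736.
Year 2: DB = ⌊$50,736 × 150%/4⌋ = $19,026; SL = ⌊$39,736/3⌋ = $13,245 → take DB $19,026. Book value $31,710.
Year 3: DB = ⌊$31,710 × 150%/4⌋ = $11,891; SL = ⌊$20,710/2⌋ = $10,355 → take DB $11,891. Book value $19,819.
Accumulated through year 3 = $81,177 − $19,819 = $61,358.

$61,358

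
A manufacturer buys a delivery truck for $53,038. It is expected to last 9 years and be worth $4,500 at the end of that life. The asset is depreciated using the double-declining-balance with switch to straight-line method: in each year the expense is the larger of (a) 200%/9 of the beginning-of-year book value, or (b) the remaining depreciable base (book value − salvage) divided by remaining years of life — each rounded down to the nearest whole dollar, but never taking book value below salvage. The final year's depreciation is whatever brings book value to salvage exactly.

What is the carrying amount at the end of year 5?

Depreciable base = $53,038 − $4,500 = $48,538.
Year 1: DB = ⌊$53,038 × 200%/9⌋ = $11,786; SL = ⌊$48,538/9⌋ = $5,393 → take DB $11,786. Book value $41,252.
Year 2: DB = ⌊$41,252 × 200%/9⌋ = $9,167; SL = ⌊$36,752/8⌋ = $4,594 → take DB $9,167. Book value $32,085.
Year 3: DB = ⌊$32,085 × 200%/9⌋ = $7,130; SL = ⌊$27,585/7⌋ = $3,940 → take DB $7,130. Book value $24,955.
Year 4: DB = ⌊$24,955 × 200%/9⌋ = $5,545; SL = ⌊$20,455/6⌋ = $3,409 → take DB $5,545. Book value $19,410.
Year 5: DB = ⌊$19,410 × 200%/9⌋ = $4,313; SL = ⌊$14,910/5⌋ = $2,982 → take DB $4,313. Book value $15,097.

$15,097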